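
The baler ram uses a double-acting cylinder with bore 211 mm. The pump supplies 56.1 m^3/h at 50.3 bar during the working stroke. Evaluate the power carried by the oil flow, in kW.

W ≈ 78.4 kW

Hydraulic power = P × Q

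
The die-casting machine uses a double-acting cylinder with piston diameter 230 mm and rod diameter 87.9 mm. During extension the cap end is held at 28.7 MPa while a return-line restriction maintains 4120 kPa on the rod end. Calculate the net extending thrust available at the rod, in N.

F ≈ 1.05e6 N

Cap-side area A_cap = π/4 × (230 mm)² = 41550 mm^2
Rod-side annular area A_ann = π/4 × (230² − 87.9²) = 35480 mm^2
Net thrust = P_cap·A_cap − P_rod·A_ann = 1.192e6 N − 1.462e5 N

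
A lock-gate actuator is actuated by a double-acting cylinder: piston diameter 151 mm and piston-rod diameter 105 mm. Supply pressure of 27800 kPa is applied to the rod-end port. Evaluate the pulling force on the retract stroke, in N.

F ≈ 2.57e5 N

Rod-side annular area A_ann = π/4 × (151² − 105²) = 9249 mm^2
On retraction the pressure acts on the annular area (bore minus rod).
F = P × A_ann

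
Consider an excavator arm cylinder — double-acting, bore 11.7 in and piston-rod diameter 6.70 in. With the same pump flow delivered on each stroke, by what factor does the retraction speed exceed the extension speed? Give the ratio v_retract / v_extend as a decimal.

Cap-side area A_cap = π/4 × (11.7 in)² = 107.5 in^2
Rod-side annular area A_ann = π/4 × (11.7² − 6.70²) = 72.26 in^2
For equal Q, v ∝ 1/A, so v_ret/v_ext = A_cap/A_ann.

v_ret/v_ext ≈ 1.49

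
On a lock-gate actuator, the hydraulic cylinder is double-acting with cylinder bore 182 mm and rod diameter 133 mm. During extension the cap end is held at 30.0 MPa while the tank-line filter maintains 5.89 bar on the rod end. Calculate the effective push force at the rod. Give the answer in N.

Cap-side area A_cap = π/4 × (182 mm)² = 26020 mm^2
Rod-side annular area A_ann = π/4 × (182² − 133²) = 12120 mm^2
Net thrust = P_cap·A_cap − P_rod·A_ann = 7.805e5 N − 7140 N

F ≈ 7.73e5 N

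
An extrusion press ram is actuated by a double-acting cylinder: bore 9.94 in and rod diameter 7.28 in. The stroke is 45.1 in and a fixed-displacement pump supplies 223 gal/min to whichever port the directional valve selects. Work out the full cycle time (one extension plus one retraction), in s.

t ≈ 5.97 s

Cap-side area A_cap = π/4 × (9.94 in)² = 77.60 in^2
Rod-side annular area A_ann = π/4 × (9.94² − 7.28²) = 35.98 in^2
t_ext = A_cap·L/Q = 4.076 s
t_ret = A_ann·L/Q = 1.890 s
t_cycle = t_ext + t_ret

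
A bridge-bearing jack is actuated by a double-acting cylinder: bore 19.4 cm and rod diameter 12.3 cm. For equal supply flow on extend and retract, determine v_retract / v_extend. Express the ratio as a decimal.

v_ret/v_ext ≈ 1.67

Cap-side area A_cap = π/4 × (19.4 cm)² = 295.6 cm^2
Rod-side annular area A_ann = π/4 × (19.4² − 12.3²) = 176.8 cm^2
For equal Q, v ∝ 1/A, so v_ret/v_ext = A_cap/A_ann.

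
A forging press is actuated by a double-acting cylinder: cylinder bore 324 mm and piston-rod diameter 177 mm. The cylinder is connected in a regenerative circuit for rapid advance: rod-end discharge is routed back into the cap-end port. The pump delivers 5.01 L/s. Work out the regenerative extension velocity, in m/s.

In regeneration the rod-end outflow joins the pump flow into the cap end, so the net volume the pump must supply per unit advance equals the rod cross-section area.
Rod cross-section A_rod = π/4 × (177 mm)² = 24610 mm^2
v = Q_pump / A_rod

v ≈ 0.204 m/s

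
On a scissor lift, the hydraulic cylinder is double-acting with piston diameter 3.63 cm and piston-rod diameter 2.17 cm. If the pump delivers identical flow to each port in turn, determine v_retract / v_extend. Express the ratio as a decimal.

v_ret/v_ext ≈ 1.56

Cap-side area A_cap = π/4 × (3.63 cm)² = 10.35 cm^2
Rod-side annular area A_ann = π/4 × (3.63² − 2.17²) = 6.651 cm^2
For equal Q, v ∝ 1/A, so v_ret/v_ext = A_cap/A_ann.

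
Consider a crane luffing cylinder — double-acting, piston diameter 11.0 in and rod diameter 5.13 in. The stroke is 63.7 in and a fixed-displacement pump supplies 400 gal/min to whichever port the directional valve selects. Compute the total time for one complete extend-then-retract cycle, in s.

t ≈ 7.01 s

Cap-side area A_cap = π/4 × (11.0 in)² = 95.03 in^2
Rod-side annular area A_ann = π/4 × (11.0² − 5.13²) = 74.36 in^2
t_ext = A_cap·L/Q = 3.931 s
t_ret = A_ann·L/Q = 3.076 s
t_cycle = t_ext + t_ret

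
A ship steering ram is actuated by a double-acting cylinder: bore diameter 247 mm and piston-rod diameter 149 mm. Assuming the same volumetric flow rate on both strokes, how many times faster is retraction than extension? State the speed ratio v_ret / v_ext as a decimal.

v_ret/v_ext ≈ 1.57

Cap-side area A_cap = π/4 × (247 mm)² = 47920 mm^2
Rod-side annular area A_ann = π/4 × (247² − 149²) = 30480 mm^2
For equal Q, v ∝ 1/A, so v_ret/v_ext = A_cap/A_ann.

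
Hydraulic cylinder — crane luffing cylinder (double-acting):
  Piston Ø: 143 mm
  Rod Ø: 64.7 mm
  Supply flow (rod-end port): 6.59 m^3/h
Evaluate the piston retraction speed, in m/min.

Rod-side annular area A_ann = π/4 × (143² − 64.7²) = 12770 mm^2
Flow into the rod-end port fills the annular volume.
v = Q / A

v ≈ 8.60 m/min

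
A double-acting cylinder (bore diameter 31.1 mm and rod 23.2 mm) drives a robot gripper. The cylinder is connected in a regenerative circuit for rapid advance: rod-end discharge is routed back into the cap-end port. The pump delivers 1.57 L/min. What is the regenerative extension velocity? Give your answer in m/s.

In regeneration the rod-end outflow joins the pump flow into the cap end, so the net volume the pump must supply per unit advance equals the rod cross-section area.
Rod cross-section A_rod = π/4 × (23.2 mm)² = 422.7 mm^2
v = Q_pump / A_rod

v ≈ 0.0619 m/s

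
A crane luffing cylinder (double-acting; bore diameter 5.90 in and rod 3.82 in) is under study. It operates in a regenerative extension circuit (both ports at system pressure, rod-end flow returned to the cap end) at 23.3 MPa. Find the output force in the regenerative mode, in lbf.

With equal pressure on both faces, forces on the annular region cancel; the net push is pressure × rod cross-section.
Rod cross-section A_rod = π/4 × (3.82 in)² = 11.46 in^2
F = P × A_rod

F ≈ 38700 lbf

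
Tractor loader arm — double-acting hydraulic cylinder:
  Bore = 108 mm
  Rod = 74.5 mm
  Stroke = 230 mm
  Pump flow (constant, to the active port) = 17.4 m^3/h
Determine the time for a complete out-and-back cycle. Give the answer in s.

t ≈ 0.664 s

Cap-side area A_cap = π/4 × (108 mm)² = 9161 mm^2
Rod-side annular area A_ann = π/4 × (108² − 74.5²) = 4802 mm^2
t_ext = A_cap·L/Q = 0.4359 s
t_ret = A_ann·L/Q = 0.2285 s
t_cycle = t_ext + t_ret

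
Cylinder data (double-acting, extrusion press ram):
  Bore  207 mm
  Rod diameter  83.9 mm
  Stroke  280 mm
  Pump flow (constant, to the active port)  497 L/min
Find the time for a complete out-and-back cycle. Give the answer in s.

Cap-side area A_cap = π/4 × (207 mm)² = 33650 mm^2
Rod-side annular area A_ann = π/4 × (207² − 83.9²) = 28120 mm^2
t_ext = A_cap·L/Q = 1.138 s
t_ret = A_ann·L/Q = 0.9507 s
t_cycle = t_ext + t_ret

t ≈ 2.09 s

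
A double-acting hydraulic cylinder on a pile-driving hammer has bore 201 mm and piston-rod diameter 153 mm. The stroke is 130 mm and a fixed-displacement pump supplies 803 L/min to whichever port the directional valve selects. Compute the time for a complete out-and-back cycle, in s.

Cap-side area A_cap = π/4 × (201 mm)² = 31730 mm^2
Rod-side annular area A_ann = π/4 × (201² − 153²) = 13350 mm^2
t_ext = A_cap·L/Q = 0.3082 s
t_ret = A_ann·L/Q = 0.1296 s
t_cycle = t_ext + t_ret

t ≈ 0.438 s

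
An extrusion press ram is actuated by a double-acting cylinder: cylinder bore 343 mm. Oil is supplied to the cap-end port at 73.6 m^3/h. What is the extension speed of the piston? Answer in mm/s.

Cap-side area A_cap = π/4 × (343 mm)² = 92400 mm^2
v = Q / A

v ≈ 221 mm/s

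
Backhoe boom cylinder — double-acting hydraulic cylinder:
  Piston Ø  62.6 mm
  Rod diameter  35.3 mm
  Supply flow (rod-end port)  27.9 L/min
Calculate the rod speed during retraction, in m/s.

Rod-side annular area A_ann = π/4 × (62.6² − 35.3²) = 2099 mm^2
Flow into the rod-end port fills the annular volume.
v = Q / A

v ≈ 0.222 m/s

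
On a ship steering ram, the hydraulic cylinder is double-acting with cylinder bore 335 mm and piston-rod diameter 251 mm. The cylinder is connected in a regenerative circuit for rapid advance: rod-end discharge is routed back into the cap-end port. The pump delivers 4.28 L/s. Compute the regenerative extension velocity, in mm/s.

v ≈ 86.5 mm/s

In regeneration the rod-end outflow joins the pump flow into the cap end, so the net volume the pump must supply per unit advance equals the rod cross-section area.
Rod cross-section A_rod = π/4 × (251 mm)² = 49480 mm^2
v = Q_pump / A_rod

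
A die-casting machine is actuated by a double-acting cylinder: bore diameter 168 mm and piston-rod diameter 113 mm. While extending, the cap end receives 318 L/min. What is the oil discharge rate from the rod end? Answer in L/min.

Q_out ≈ 174 L/min

Cap-side area A_cap = π/4 × (168 mm)² = 22170 mm^2
Rod-side annular area A_ann = π/4 × (168² − 113²) = 12140 mm^2
Piston speed v = Q_in/A_cap; rod-end outflow Q_out = v × A_ann = Q_in × A_ann/A_cap.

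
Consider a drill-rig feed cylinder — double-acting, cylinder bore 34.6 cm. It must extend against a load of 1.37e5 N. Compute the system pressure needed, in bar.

Cap-side area A_cap = π/4 × (34.6 cm)² = 940.2 cm^2
P = F / A = 1.37e5 N / A

P ≈ 14.6 bar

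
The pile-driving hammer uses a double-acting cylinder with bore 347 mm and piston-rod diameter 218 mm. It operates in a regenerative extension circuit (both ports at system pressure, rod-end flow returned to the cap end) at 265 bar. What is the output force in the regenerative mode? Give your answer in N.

With equal pressure on both faces, forces on the annular region cancel; the net push is pressure × rod cross-section.
Rod cross-section A_rod = π/4 × (218 mm)² = 37330 mm^2
F = P × A_rod

F ≈ 9.89e5 N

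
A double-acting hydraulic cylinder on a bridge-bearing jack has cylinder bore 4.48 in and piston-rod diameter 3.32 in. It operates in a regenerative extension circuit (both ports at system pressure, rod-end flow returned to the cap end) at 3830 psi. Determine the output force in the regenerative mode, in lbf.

With equal pressure on both faces, forces on the annular region cancel; the net push is pressure × rod cross-section.
Rod cross-section A_rod = π/4 × (3.32 in)² = 8.657 in^2
F = P × A_rod

F ≈ 33200 lbf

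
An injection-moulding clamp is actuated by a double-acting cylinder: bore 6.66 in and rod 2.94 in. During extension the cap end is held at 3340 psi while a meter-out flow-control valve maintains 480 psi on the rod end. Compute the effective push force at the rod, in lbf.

Cap-side area A_cap = π/4 × (6.66 in)² = 34.84 in^2
Rod-side annular area A_ann = π/4 × (6.66² − 2.94²) = 28.05 in^2
Net thrust = P_cap·A_cap − P_rod·A_ann = 1.164e5 lbf − 13460 lbf

F ≈ 1.03e5 lbf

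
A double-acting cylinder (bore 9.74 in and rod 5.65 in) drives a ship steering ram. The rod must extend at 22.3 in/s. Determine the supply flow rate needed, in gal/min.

Cap-side area A_cap = π/4 × (9.74 in)² = 74.51 in^2
Q = A × v

Q ≈ 432 gal/min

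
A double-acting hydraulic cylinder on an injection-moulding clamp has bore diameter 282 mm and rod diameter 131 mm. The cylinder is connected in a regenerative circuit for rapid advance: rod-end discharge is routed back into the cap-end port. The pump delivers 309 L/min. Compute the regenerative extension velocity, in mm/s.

In regeneration the rod-end outflow joins the pump flow into the cap end, so the net volume the pump must supply per unit advance equals the rod cross-section area.
Rod cross-section A_rod = π/4 × (131 mm)² = 13480 mm^2
v = Q_pump / A_rod

v ≈ 382 mm/s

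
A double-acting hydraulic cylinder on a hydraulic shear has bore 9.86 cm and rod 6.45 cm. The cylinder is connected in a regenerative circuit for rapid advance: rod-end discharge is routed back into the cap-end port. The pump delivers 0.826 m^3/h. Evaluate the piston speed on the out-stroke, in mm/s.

v ≈ 70.2 mm/s

In regeneration the rod-end outflow joins the pump flow into the cap end, so the net volume the pump must supply per unit advance equals the rod cross-section area.
Rod cross-section A_rod = π/4 × (6.45 cm)² = 32.67 cm^2
v = Q_pump / A_rod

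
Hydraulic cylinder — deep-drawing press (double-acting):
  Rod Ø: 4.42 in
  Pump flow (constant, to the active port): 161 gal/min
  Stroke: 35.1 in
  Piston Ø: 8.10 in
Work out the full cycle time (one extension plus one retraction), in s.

t ≈ 4.97 s

Cap-side area A_cap = π/4 × (8.10 in)² = 51.53 in^2
Rod-side annular area A_ann = π/4 × (8.10² − 4.42²) = 36.19 in^2
t_ext = A_cap·L/Q = 2.918 s
t_ret = A_ann·L/Q = 2.049 s
t_cycle = t_ext + t_ret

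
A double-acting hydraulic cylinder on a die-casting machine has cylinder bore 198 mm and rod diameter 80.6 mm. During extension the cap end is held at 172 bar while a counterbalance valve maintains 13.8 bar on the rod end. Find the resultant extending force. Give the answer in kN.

F ≈ 494 kN

Cap-side area A_cap = π/4 × (198 mm)² = 30790 mm^2
Rod-side annular area A_ann = π/4 × (198² − 80.6²) = 25690 mm^2
Net thrust = P_cap·A_cap − P_rod·A_ann = 529.6 kN − 35.45 kN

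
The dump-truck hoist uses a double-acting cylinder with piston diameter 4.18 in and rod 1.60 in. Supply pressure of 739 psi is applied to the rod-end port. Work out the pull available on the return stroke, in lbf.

Rod-side annular area A_ann = π/4 × (4.18² − 1.60²) = 11.71 in^2
On retraction the pressure acts on the annular area (bore minus rod).
F = P × A_ann

F ≈ 8660 lbf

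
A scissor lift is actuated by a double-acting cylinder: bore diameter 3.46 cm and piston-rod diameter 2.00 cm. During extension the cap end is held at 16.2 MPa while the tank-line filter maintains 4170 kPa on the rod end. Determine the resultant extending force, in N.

F ≈ 12600 N

Cap-side area A_cap = π/4 × (3.46 cm)² = 9.402 cm^2
Rod-side annular area A_ann = π/4 × (3.46² − 2.00²) = 6.261 cm^2
Net thrust = P_cap·A_cap − P_rod·A_ann = 15230 N − 2611 N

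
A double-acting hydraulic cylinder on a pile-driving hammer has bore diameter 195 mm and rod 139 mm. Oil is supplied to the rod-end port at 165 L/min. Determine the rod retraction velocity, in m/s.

Rod-side annular area A_ann = π/4 × (195² − 139²) = 14690 mm^2
Flow into the rod-end port fills the annular volume.
v = Q / A

v ≈ 0.187 m/s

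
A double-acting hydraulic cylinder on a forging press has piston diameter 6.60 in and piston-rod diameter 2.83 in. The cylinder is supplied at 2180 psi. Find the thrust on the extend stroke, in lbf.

Cap-side area A_cap = π/4 × (6.60 in)² = 34.21 in^2
F = P × A_cap = 2180 psi × A_cap

F ≈ 74600 lbf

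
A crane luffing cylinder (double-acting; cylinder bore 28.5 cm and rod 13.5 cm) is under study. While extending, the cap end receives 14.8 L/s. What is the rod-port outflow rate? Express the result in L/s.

Q_out ≈ 11.5 L/s

Cap-side area A_cap = π/4 × (28.5 cm)² = 637.9 cm^2
Rod-side annular area A_ann = π/4 × (28.5² − 13.5²) = 494.8 cm^2
Piston speed v = Q_in/A_cap; rod-end outflow Q_out = v × A_ann = Q_in × A_ann/A_cap.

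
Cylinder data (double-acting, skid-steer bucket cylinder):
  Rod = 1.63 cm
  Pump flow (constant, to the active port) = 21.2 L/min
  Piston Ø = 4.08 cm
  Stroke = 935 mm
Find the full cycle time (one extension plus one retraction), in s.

t ≈ 6.37 s

Cap-side area A_cap = π/4 × (4.08 cm)² = 13.07 cm^2
Rod-side annular area A_ann = π/4 × (4.08² − 1.63²) = 10.99 cm^2
t_ext = A_cap·L/Q = 3.460 s
t_ret = A_ann·L/Q = 2.907 s
t_cycle = t_ext + t_ret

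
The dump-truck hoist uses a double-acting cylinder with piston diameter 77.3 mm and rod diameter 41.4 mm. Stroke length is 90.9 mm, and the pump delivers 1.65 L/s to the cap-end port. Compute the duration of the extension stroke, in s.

Cap-side area A_cap = π/4 × (77.3 mm)² = 4693 mm^2
Swept volume V = A × L; t = V / Q = A·L / Q

t ≈ 0.259 s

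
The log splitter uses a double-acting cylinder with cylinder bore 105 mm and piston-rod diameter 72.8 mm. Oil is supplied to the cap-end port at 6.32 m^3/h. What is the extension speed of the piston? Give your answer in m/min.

v ≈ 12.2 m/min

Cap-side area A_cap = π/4 × (105 mm)² = 8659 mm^2
v = Q / A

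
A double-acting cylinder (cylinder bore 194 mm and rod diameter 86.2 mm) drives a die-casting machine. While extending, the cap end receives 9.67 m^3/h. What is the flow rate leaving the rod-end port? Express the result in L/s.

Q_out ≈ 2.16 L/s

Cap-side area A_cap = π/4 × (194 mm)² = 29560 mm^2
Rod-side annular area A_ann = π/4 × (194² − 86.2²) = 23720 mm^2
Piston speed v = Q_in/A_cap; rod-end outflow Q_out = v × A_ann = Q_in × A_ann/A_cap.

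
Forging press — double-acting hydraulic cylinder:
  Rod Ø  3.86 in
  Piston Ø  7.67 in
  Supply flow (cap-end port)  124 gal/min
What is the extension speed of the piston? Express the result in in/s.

v ≈ 10.3 in/s

Cap-side area A_cap = π/4 × (7.67 in)² = 46.20 in^2
v = Q / A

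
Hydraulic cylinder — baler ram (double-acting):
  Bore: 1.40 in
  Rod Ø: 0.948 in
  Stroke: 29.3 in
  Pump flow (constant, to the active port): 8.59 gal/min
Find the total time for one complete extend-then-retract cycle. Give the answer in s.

Cap-side area A_cap = π/4 × (1.40 in)² = 1.539 in^2
Rod-side annular area A_ann = π/4 × (1.40² − 0.948²) = 0.8335 in^2
t_ext = A_cap·L/Q = 1.364 s
t_ret = A_ann·L/Q = 0.7385 s
t_cycle = t_ext + t_ret

t ≈ 2.10 s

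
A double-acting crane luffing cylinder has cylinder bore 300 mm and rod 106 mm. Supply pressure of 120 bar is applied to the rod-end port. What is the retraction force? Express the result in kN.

F ≈ 742 kN

Rod-side annular area A_ann = π/4 × (300² − 106²) = 61860 mm^2
On retraction the pressure acts on the annular area (bore minus rod).
F = P × A_ann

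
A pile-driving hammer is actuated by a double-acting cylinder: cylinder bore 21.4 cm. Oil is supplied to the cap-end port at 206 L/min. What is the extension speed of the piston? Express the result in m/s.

Cap-side area A_cap = π/4 × (21.4 cm)² = 359.7 cm^2
v = Q / A

v ≈ 0.0955 m/s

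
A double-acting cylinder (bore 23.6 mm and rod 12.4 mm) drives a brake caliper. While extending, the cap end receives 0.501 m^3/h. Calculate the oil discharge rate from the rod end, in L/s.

Cap-side area A_cap = π/4 × (23.6 mm)² = 437.4 mm^2
Rod-side annular area A_ann = π/4 × (23.6² − 12.4²) = 316.7 mm^2
Piston speed v = Q_in/A_cap; rod-end outflow Q_out = v × A_ann = Q_in × A_ann/A_cap.

Q_out ≈ 0.101 L/s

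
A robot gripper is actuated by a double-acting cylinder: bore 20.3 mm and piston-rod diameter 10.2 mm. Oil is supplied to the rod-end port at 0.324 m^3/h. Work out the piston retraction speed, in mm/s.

v ≈ 372 mm/s

Rod-side annular area A_ann = π/4 × (20.3² − 10.2²) = 241.9 mm^2
Flow into the rod-end port fills the annular volume.
v = Q / A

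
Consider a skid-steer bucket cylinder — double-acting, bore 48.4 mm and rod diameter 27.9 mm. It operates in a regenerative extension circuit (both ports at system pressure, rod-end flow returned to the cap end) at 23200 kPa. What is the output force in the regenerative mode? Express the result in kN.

With equal pressure on both faces, forces on the annular region cancel; the net push is pressure × rod cross-section.
Rod cross-section A_rod = π/4 × (27.9 mm)² = 611.4 mm^2
F = P × A_rod

F ≈ 14.2 kN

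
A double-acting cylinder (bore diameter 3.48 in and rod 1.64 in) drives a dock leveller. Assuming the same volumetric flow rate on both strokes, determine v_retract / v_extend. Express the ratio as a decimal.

Cap-side area A_cap = π/4 × (3.48 in)² = 9.511 in^2
Rod-side annular area A_ann = π/4 × (3.48² − 1.64²) = 7.399 in^2
For equal Q, v ∝ 1/A, so v_ret/v_ext = A_cap/A_ann.

v_ret/v_ext ≈ 1.29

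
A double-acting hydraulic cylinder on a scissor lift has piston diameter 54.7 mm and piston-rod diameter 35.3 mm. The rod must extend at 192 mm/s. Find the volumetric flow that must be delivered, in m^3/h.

Q ≈ 1.62 m^3/h

Cap-side area A_cap = π/4 × (54.7 mm)² = 2350 mm^2
Q = A × v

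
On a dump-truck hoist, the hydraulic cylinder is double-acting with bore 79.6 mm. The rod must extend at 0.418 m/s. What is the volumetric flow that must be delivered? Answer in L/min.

Cap-side area A_cap = π/4 × (79.6 mm)² = 4976 mm^2
Q = A × v

Q ≈ 125 L/min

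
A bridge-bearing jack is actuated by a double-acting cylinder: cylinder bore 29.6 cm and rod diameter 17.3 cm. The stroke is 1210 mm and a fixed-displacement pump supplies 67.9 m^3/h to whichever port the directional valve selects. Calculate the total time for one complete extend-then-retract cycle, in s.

Cap-side area A_cap = π/4 × (29.6 cm)² = 688.1 cm^2
Rod-side annular area A_ann = π/4 × (29.6² − 17.3²) = 453.1 cm^2
t_ext = A_cap·L/Q = 4.415 s
t_ret = A_ann·L/Q = 2.907 s
t_cycle = t_ext + t_ret

t ≈ 7.32 s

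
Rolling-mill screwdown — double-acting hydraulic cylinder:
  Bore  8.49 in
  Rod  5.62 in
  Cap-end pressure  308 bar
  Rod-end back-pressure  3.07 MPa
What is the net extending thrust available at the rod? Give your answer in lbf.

F ≈ 2.39e5 lbf

Cap-side area A_cap = π/4 × (8.49 in)² = 56.61 in^2
Rod-side annular area A_ann = π/4 × (8.49² − 5.62²) = 31.81 in^2
Net thrust = P_cap·A_cap − P_rod·A_ann = 2.529e5 lbf − 14160 lbf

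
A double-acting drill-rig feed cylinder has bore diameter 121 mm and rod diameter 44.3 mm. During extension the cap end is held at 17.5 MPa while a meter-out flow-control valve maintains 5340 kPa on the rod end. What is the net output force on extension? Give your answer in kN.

F ≈ 148 kN

Cap-side area A_cap = π/4 × (121 mm)² = 11500 mm^2
Rod-side annular area A_ann = π/4 × (121² − 44.3²) = 9958 mm^2
Net thrust = P_cap·A_cap − P_rod·A_ann = 201.2 kN − 53.17 kN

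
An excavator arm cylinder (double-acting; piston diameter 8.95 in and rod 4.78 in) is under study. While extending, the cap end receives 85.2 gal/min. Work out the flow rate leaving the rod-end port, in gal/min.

Q_out ≈ 60.9 gal/min

Cap-side area A_cap = π/4 × (8.95 in)² = 62.91 in^2
Rod-side annular area A_ann = π/4 × (8.95² − 4.78²) = 44.97 in^2
Piston speed v = Q_in/A_cap; rod-end outflow Q_out = v × A_ann = Q_in × A_ann/A_cap.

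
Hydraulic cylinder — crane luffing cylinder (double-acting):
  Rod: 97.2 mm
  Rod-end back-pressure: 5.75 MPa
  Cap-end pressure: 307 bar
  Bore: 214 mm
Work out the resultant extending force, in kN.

F ≈ 940 kN

Cap-side area A_cap = π/4 × (214 mm)² = 35970 mm^2
Rod-side annular area A_ann = π/4 × (214² − 97.2²) = 28550 mm^2
Net thrust = P_cap·A_cap − P_rod·A_ann = 1104 kN − 164.1 kN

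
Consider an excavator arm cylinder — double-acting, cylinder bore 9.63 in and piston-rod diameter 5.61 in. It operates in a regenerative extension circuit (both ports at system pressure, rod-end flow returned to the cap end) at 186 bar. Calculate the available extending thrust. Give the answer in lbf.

With equal pressure on both faces, forces on the annular region cancel; the net push is pressure × rod cross-section.
Rod cross-section A_rod = π/4 × (5.61 in)² = 24.72 in^2
F = P × A_rod

F ≈ 66700 lbf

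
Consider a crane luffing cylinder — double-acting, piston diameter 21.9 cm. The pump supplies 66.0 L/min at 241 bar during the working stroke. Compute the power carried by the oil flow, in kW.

W ≈ 26.5 kW

Hydraulic power = P × Q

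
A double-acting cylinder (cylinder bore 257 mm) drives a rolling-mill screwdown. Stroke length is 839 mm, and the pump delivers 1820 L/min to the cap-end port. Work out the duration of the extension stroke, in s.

t ≈ 1.43 s

Cap-side area A_cap = π/4 × (257 mm)² = 51870 mm^2
Swept volume V = A × L; t = V / Q = A·L / Q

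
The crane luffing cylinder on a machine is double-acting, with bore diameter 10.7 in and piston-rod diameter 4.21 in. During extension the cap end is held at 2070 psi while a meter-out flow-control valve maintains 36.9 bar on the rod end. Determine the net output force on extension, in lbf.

Cap-side area A_cap = π/4 × (10.7 in)² = 89.92 in^2
Rod-side annular area A_ann = π/4 × (10.7² − 4.21²) = 76.00 in^2
Net thrust = P_cap·A_cap − P_rod·A_ann = 1.861e5 lbf − 40670 lbf

F ≈ 1.45e5 lbf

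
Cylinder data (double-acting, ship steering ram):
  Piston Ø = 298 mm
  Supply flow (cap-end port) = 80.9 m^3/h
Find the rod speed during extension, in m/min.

v ≈ 19.3 m/min

Cap-side area A_cap = π/4 × (298 mm)² = 69750 mm^2
v = Q / A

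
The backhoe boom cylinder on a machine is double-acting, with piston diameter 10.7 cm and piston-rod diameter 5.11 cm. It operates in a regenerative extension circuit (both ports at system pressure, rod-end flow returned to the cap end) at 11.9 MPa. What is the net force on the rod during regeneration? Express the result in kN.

F ≈ 24.4 kN

With equal pressure on both faces, forces on the annular region cancel; the net push is pressure × rod cross-section.
Rod cross-section A_rod = π/4 × (5.11 cm)² = 20.51 cm^2
F = P × A_rod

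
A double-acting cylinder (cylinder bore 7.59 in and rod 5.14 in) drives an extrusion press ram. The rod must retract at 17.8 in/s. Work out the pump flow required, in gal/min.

Q ≈ 113 gal/min

Rod-side annular area A_ann = π/4 × (7.59² − 5.14²) = 24.50 in^2
Q = A × v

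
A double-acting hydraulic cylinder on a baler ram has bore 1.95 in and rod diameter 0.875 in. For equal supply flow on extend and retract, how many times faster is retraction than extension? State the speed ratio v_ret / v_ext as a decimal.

Cap-side area A_cap = π/4 × (1.95 in)² = 2.986 in^2
Rod-side annular area A_ann = π/4 × (1.95² − 0.875²) = 2.385 in^2
For equal Q, v ∝ 1/A, so v_ret/v_ext = A_cap/A_ann.

v_ret/v_ext ≈ 1.25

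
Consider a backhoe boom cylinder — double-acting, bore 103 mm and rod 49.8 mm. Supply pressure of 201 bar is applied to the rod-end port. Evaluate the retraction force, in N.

F ≈ 1.28e5 N

Rod-side annular area A_ann = π/4 × (103² − 49.8²) = 6384 mm^2
On retraction the pressure acts on the annular area (bore minus rod).
F = P × A_ann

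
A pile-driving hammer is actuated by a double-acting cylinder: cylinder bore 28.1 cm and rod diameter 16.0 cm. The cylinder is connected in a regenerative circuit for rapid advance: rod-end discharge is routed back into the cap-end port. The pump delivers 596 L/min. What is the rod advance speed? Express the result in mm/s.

v ≈ 494 mm/s

In regeneration the rod-end outflow joins the pump flow into the cap end, so the net volume the pump must supply per unit advance equals the rod cross-section area.
Rod cross-section A_rod = π/4 × (16.0 cm)² = 201.1 cm^2
v = Q_pump / A_rod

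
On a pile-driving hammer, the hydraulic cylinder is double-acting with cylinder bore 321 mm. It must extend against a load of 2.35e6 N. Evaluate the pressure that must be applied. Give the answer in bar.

P ≈ 290 bar

Cap-side area A_cap = π/4 × (321 mm)² = 80930 mm^2
P = F / A = 2.35e6 N / A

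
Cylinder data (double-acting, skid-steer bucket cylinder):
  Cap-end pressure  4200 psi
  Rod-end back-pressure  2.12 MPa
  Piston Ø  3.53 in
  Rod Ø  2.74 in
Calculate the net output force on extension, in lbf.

F ≈ 39900 lbf

Cap-side area A_cap = π/4 × (3.53 in)² = 9.787 in^2
Rod-side annular area A_ann = π/4 × (3.53² − 2.74²) = 3.890 in^2
Net thrust = P_cap·A_cap − P_rod·A_ann = 41100 lbf − 1196 lbf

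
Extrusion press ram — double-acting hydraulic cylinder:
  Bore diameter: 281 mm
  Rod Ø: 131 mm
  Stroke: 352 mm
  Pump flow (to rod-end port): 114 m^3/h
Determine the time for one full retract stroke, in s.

t ≈ 0.540 s

Rod-side annular area A_ann = π/4 × (281² − 131²) = 48540 mm^2
Swept volume V = A × L; t = V / Q = A·L / Q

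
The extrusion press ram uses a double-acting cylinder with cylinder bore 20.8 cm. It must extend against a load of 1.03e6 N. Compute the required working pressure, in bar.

Cap-side area A_cap = π/4 × (20.8 cm)² = 339.8 cm^2
P = F / A = 1.03e6 N / A

P ≈ 303 bar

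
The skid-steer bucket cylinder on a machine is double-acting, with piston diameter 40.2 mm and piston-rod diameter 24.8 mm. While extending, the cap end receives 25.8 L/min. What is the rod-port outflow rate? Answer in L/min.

Cap-side area A_cap = π/4 × (40.2 mm)² = 1269 mm^2
Rod-side annular area A_ann = π/4 × (40.2² − 24.8²) = 786.2 mm^2
Piston speed v = Q_in/A_cap; rod-end outflow Q_out = v × A_ann = Q_in × A_ann/A_cap.

Q_out ≈ 16.0 L/min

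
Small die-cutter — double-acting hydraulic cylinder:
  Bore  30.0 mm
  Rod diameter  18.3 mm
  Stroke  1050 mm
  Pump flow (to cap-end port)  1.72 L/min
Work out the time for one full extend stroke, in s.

Cap-side area A_cap = π/4 × (30.0 mm)² = 706.9 mm^2
Swept volume V = A × L; t = V / Q = A·L / Q

t ≈ 25.9 s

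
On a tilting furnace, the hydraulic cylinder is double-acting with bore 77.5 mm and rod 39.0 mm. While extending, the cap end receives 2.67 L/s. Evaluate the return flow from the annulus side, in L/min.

Q_out ≈ 120 L/min

Cap-side area A_cap = π/4 × (77.5 mm)² = 4717 mm^2
Rod-side annular area A_ann = π/4 × (77.5² − 39.0²) = 3523 mm^2
Piston speed v = Q_in/A_cap; rod-end outflow Q_out = v × A_ann = Q_in × A_ann/A_cap.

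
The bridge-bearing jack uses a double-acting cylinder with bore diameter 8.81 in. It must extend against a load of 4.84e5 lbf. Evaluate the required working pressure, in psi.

Cap-side area A_cap = π/4 × (8.81 in)² = 60.96 in^2
P = F / A = 4.84e5 lbf / A

P ≈ 7940 psi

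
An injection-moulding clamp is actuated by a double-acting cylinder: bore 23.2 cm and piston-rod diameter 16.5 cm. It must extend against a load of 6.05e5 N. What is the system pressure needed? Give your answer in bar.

Cap-side area A_cap = π/4 × (23.2 cm)² = 422.7 cm^2
P = F / A = 6.05e5 N / A

P ≈ 143 bar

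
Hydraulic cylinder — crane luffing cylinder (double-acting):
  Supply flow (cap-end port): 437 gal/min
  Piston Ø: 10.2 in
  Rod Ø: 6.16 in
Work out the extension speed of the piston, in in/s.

Cap-side area A_cap = π/4 × (10.2 in)² = 81.71 in^2
v = Q / A

v ≈ 20.6 in/s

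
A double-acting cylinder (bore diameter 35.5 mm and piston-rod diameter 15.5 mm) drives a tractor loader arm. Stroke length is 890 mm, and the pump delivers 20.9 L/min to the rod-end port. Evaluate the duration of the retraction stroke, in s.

Rod-side annular area A_ann = π/4 × (35.5² − 15.5²) = 801.1 mm^2
Swept volume V = A × L; t = V / Q = A·L / Q

t ≈ 2.05 s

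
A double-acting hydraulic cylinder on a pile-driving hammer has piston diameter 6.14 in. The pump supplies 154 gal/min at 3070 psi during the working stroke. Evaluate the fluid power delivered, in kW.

W ≈ 206 kW

Hydraulic power = P × Q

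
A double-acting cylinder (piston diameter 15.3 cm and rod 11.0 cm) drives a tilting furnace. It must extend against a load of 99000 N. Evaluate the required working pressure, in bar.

P ≈ 53.8 bar

Cap-side area A_cap = π/4 × (15.3 cm)² = 183.9 cm^2
P = F / A = 99000 N / A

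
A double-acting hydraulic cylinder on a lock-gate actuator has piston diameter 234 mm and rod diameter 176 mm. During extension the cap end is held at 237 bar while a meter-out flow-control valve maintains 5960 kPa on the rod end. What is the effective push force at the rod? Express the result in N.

Cap-side area A_cap = π/4 × (234 mm)² = 43010 mm^2
Rod-side annular area A_ann = π/4 × (234² − 176²) = 18680 mm^2
Net thrust = P_cap·A_cap − P_rod·A_ann = 1.019e6 N − 1.113e5 N

F ≈ 9.08e5 N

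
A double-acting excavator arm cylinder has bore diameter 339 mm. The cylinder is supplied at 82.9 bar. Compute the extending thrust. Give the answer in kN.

F ≈ 748 kN

Cap-side area A_cap = π/4 × (339 mm)² = 90260 mm^2
F = P × A_cap = 82.9 bar × A_cap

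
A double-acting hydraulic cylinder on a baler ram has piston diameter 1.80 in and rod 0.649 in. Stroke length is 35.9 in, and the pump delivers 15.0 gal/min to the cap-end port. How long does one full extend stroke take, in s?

t ≈ 1.58 s

Cap-side area A_cap = π/4 × (1.80 in)² = 2.545 in^2
Swept volume V = A × L; t = V / Q = A·L / Q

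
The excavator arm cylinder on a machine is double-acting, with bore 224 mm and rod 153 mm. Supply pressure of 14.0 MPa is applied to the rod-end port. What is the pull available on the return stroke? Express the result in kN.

F ≈ 294 kN

Rod-side annular area A_ann = π/4 × (224² − 153²) = 21020 mm^2
On retraction the pressure acts on the annular area (bore minus rod).
F = P × A_ann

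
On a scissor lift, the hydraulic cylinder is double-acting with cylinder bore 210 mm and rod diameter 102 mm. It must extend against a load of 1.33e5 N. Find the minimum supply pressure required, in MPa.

P ≈ 3.84 MPa

Cap-side area A_cap = π/4 × (210 mm)² = 34640 mm^2
P = F / A = 1.33e5 N / A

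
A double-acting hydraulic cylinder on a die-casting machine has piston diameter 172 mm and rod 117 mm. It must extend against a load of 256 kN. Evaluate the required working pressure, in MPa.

P ≈ 11.0 MPa

Cap-side area A_cap = π/4 × (172 mm)² = 23240 mm^2
P = F / A = 256 kN / A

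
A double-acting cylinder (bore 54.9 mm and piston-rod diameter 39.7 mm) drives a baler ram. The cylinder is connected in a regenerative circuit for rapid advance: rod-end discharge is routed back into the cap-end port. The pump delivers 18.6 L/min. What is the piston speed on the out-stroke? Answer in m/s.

In regeneration the rod-end outflow joins the pump flow into the cap end, so the net volume the pump must supply per unit advance equals the rod cross-section area.
Rod cross-section A_rod = π/4 × (39.7 mm)² = 1238 mm^2
v = Q_pump / A_rod

v ≈ 0.250 m/s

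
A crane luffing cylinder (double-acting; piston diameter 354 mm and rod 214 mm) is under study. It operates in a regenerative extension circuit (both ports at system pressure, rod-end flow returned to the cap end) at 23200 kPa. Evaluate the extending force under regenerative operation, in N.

With equal pressure on both faces, forces on the annular region cancel; the net push is pressure × rod cross-section.
Rod cross-section A_rod = π/4 × (214 mm)² = 35970 mm^2
F = P × A_rod

F ≈ 8.34e5 N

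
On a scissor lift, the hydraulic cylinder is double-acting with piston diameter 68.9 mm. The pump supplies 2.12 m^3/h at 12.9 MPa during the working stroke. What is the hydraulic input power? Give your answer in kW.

Hydraulic power = P × Q

W ≈ 7.60 kW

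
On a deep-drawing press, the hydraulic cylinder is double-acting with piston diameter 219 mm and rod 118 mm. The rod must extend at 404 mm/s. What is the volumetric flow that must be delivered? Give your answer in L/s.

Q ≈ 15.2 L/s

Cap-side area A_cap = π/4 × (219 mm)² = 37670 mm^2
Q = A × v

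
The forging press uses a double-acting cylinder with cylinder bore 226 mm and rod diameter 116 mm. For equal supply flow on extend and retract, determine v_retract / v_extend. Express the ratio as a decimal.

Cap-side area A_cap = π/4 × (226 mm)² = 40110 mm^2
Rod-side annular area A_ann = π/4 × (226² − 116²) = 29550 mm^2
For equal Q, v ∝ 1/A, so v_ret/v_ext = A_cap/A_ann.

v_ret/v_ext ≈ 1.36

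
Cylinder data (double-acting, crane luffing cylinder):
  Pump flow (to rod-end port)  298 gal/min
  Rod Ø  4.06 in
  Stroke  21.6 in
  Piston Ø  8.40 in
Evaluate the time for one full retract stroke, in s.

Rod-side annular area A_ann = π/4 × (8.40² − 4.06²) = 42.47 in^2
Swept volume V = A × L; t = V / Q = A·L / Q

t ≈ 0.800 s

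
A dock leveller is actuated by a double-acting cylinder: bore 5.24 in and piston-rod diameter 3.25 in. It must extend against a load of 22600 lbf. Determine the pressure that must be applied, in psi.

P ≈ 1050 psi

Cap-side area A_cap = π/4 × (5.24 in)² = 21.57 in^2
P = F / A = 22600 lbf / A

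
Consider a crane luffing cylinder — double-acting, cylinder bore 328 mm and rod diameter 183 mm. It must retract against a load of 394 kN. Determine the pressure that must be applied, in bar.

P ≈ 67.7 bar

Rod-side annular area A_ann = π/4 × (328² − 183²) = 58190 mm^2
Retraction: pressure acts on the annular area.
P = F / A = 394 kN / A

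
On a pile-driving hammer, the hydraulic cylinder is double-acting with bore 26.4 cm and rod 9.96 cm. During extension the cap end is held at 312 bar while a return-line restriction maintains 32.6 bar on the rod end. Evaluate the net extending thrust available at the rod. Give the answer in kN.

Cap-side area A_cap = π/4 × (26.4 cm)² = 547.4 cm^2
Rod-side annular area A_ann = π/4 × (26.4² − 9.96²) = 469.5 cm^2
Net thrust = P_cap·A_cap − P_rod·A_ann = 1708 kN − 153.0 kN

F ≈ 1550 kN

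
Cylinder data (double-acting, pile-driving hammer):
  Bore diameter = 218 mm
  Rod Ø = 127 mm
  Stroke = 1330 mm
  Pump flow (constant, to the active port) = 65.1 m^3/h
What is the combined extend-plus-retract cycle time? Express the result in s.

t ≈ 4.56 s

Cap-side area A_cap = π/4 × (218 mm)² = 37330 mm^2
Rod-side annular area A_ann = π/4 × (218² − 127²) = 24660 mm^2
t_ext = A_cap·L/Q = 2.745 s
t_ret = A_ann·L/Q = 1.814 s
t_cycle = t_ext + t_ret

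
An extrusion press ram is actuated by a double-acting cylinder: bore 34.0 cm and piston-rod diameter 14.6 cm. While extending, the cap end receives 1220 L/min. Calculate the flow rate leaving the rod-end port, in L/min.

Q_out ≈ 995 L/min

Cap-side area A_cap = π/4 × (34.0 cm)² = 907.9 cm^2
Rod-side annular area A_ann = π/4 × (34.0² − 14.6²) = 740.5 cm^2
Piston speed v = Q_in/A_cap; rod-end outflow Q_out = v × A_ann = Q_in × A_ann/A_cap.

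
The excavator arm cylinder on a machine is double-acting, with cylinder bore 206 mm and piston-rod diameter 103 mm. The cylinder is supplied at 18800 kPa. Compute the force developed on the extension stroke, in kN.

F ≈ 627 kN

Cap-side area A_cap = π/4 × (206 mm)² = 33330 mm^2
F = P × A_cap = 18800 kPa × A_cap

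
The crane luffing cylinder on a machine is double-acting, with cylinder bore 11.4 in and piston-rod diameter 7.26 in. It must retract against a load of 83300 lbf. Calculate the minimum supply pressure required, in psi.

Rod-side annular area A_ann = π/4 × (11.4² − 7.26²) = 60.67 in^2
Retraction: pressure acts on the annular area.
P = F / A = 83300 lbf / A

P ≈ 1370 psi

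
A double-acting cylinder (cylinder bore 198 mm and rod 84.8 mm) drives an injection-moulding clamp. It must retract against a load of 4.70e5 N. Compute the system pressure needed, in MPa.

P ≈ 18.7 MPa

Rod-side annular area A_ann = π/4 × (198² − 84.8²) = 25140 mm^2
Retraction: pressure acts on the annular area.
P = F / A = 4.70e5 N / A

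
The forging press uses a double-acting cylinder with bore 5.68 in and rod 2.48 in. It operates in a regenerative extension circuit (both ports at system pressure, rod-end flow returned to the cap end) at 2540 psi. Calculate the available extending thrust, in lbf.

With equal pressure on both faces, forces on the annular region cancel; the net push is pressure × rod cross-section.
Rod cross-section A_rod = π/4 × (2.48 in)² = 4.831 in^2
F = P × A_rod

F ≈ 12300 lbf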